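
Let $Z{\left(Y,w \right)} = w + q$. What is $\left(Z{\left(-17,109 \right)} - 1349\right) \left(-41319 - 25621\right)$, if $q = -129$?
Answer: $91640860$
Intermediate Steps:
$Z{\left(Y,w \right)} = -129 + w$ ($Z{\left(Y,w \right)} = w - 129 = -129 + w$)
$\left(Z{\left(-17,109 \right)} - 1349\right) \left(-41319 - 25621\right) = \left(\left(-129 + 109\right) - 1349\right) \left(-41319 - 25621\right) = \left(-20 - 1349\right) \left(-66940\right) = \left(-1369\right) \left(-66940\right) = 91640860$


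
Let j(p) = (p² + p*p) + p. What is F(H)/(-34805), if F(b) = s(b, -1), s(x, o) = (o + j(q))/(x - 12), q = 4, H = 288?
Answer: -7/1921236 ≈ -3.6435e-6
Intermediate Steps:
j(p) = p + 2*p² (j(p) = (p² + p²) + p = 2*p² + p = p + 2*p²)
s(x, o) = (36 + o)/(-12 + x) (s(x, o) = (o + 4*(1 + 2*4))/(x - 12) = (o + 4*(1 + 8))/(-12 + x) = (o + 4*9)/(-12 + x) = (o + 36)/(-12 + x) = (36 + o)/(-12 + x))
F(b) = 35/(-12 + b) (F(b) = (36 - 1)/(-12 + b) = 35/(-12 + b))
F(H)/(-34805) = (35/(-12 + 288))/(-34805) = (35/276)*(-1/34805) = -7/1921236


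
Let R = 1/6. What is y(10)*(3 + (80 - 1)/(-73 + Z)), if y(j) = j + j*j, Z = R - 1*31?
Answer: 153450/623 ≈ 246.31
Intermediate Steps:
R = ⅙ ≈ 0.16667
Z = -185/6 (Z = ⅙ - 1*31 = ⅙ - 31 = -185/6 ≈ -30.833)
y(j) = j + j²
y(10)*(3 + (80 - 1)/(-73 + Z)) = (10*(1 + 10))*(3 + (80 - 1)/(-73 - 185/6)) = (10*11)*(3 + 79/(-623/6)) = 110*(3 + 79*(-6/623)) = 110*(3 - 474/623) = 110*(1395/623) = 153450/623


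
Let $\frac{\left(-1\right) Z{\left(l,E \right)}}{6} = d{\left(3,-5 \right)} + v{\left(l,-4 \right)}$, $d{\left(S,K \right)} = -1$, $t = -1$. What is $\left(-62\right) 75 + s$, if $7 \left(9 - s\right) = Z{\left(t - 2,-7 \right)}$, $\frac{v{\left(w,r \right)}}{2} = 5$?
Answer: $- \frac{32433}{7} \approx -4633.3$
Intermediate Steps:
$v{\left(w,r \right)} = 10$ ($v{\left(w,r \right)} = 2 \cdot 5 = 10$)
$Z{\left(l,E \right)} = -54$ ($Z{\left(l,E \right)} = - 6 \left(-1 + 10\right) = \left(-6\right) 9 = -54$)
$s = \frac{117}{7}$ ($s = 9 - - \frac{54}{7} = 9 + \frac{54}{7} = \frac{117}{7} \approx 16.714$)
$\left(-62\right) 75 + s = \left(-62\right) 75 + \frac{117}{7} = -4650 + \frac{117}{7} = - \frac{32433}{7}$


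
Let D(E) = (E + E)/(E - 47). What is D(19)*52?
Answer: -494/7 ≈ -70.571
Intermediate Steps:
D(E) = 2*E/(-47 + E) (D(E) = (2*E)/(-47 + E) = 2*E/(-47 + E))
D(19)*52 = (2*19/(-47 + 19))*52 = (2*19/(-28))*52 = (2*19*(-1/28))*52 = -19/14*52 = -494/7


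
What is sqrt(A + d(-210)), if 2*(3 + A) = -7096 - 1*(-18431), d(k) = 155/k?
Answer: sqrt(2497719)/21 ≈ 75.258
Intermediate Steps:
A = 11329/2 (A = -3 + (-7096 - 1*(-18431))/2 = -3 + (-7096 + 18431)/2 = -3 + (1/2)*11335 = -3 + 11335/2 = 11329/2 ≈ 5664.5)
sqrt(A + d(-210)) = sqrt(11329/2 + 155/(-210)) = sqrt(11329/2 + 155*(-1/210)) = sqrt(11329/2 - 31/42) = sqrt(118939/21) = sqrt(2497719)/21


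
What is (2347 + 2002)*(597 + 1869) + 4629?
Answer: 10729263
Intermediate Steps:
(2347 + 2002)*(597 + 1869) + 4629 = 4349*2466 + 4629 = 10724634 + 4629 = 10729263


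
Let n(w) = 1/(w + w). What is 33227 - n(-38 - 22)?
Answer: 3987241/120 ≈ 33227.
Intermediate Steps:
n(w) = 1/(2*w)
33227 - n(-38 - 22) = 33227 - 1/(2*(-38 - 22)) = 33227 - 1/(2*(-60)) = 33227 - (-1)/(2*60) = 33227 - 1*(-1/120) = 33227 + 1/120 = 3987241/120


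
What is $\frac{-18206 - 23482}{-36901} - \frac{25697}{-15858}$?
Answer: $\frac{1609333301}{585176058} \approx 2.7502$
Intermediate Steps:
$\frac{-18206 - 23482}{-36901} - \frac{25697}{-15858} = \left(-18206 - 23482\right) \left(- \frac{1}{36901}\right) - - \frac{25697}{15858} = \left(-41688\right) \left(- \frac{1}{36901}\right) + \frac{25697}{15858} = \frac{41688}{36901} + \frac{25697}{15858} = \frac{1609333301}{585176058}$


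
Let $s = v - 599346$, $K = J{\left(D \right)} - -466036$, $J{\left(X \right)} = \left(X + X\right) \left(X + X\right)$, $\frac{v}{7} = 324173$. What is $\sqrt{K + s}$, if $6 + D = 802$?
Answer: $\sqrt{4670365} \approx 2161.1$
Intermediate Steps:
$v = 2269211$ ($v = 7 \cdot 324173 = 2269211$)
$D = 796$ ($D = -6 + 802 = 796$)
$J{\left(X \right)} = 4 X^{2}$ ($J{\left(X \right)} = 2 X 2 X = 4 X^{2}$)
$K = 3000500$ ($K = 4 \cdot 796^{2} - -466036 = 4 \cdot 633616 + 466036 = 2534464 + 466036 = 3000500$)
$s = 1669865$ ($s = 2269211 - 599346 = 1669865$)
$\sqrt{K + s} = \sqrt{3000500 + 1669865} = \sqrt{4670365}$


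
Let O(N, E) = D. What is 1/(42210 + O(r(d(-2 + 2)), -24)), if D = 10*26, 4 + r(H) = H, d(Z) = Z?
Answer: 1/42470 ≈ 2.3546e-5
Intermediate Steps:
r(H) = -4 + H
D = 260
O(N, E) = 260
1/(42210 + O(r(d(-2 + 2)), -24)) = 1/(42210 + 260) = 1/42470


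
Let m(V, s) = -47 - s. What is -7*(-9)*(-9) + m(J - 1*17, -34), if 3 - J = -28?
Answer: -580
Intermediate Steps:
J = 31 (J = 3 - 1*(-28) = 3 + 28 = 31)
-7*(-9)*(-9) + m(J - 1*17, -34) = -7*(-9)*(-9) + (-47 - 1*(-34)) = 63*(-9) + (-47 + 34) = -567 - 13 = -580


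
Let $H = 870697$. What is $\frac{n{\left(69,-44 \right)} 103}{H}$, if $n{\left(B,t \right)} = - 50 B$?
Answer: $- \frac{355350}{870697} \approx -0.40812$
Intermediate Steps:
$\frac{n{\left(69,-44 \right)} 103}{H} = \frac{\left(-50\right) 69 \cdot 103}{870697} = \left(-3450\right) 103 \cdot \frac{1}{870697} = \left(-355350\right) \frac{1}{870697} = - \frac{355350}{870697}$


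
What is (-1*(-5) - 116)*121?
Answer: -13431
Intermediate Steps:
(-1*(-5) - 116)*121 = (5 - 116)*121 = -111*121 = -13431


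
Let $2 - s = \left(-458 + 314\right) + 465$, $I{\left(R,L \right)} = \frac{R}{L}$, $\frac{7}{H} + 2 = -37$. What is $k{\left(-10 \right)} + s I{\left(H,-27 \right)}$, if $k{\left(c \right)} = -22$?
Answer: $- \frac{25399}{1053} \approx -24.121$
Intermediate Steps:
$H = - \frac{7}{39}$ ($H = \frac{7}{-2 - 37} = \frac{7}{-39} = 7 \left(- \frac{1}{39}\right) = - \frac{7}{39} \approx -0.17949$)
$s = -319$ ($s = 2 - \left(\left(-458 + 314\right) + 465\right) = 2 - \left(-144 + 465\right) = 2 - 321 = -319$)
$k{\left(-10 \right)} + s I{\left(H,-27 \right)} = -22 - 319 \left(- \frac{7}{39 \left(-27\right)}\right) = -22 - 319 \left(\left(- \frac{7}{39}\right) \left(- \frac{1}{27}\right)\right) = -22 - \frac{2233}{1053} = - \frac{25399}{1053}$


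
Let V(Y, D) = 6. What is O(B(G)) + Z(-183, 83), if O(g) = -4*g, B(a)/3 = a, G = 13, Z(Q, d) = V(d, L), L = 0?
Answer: -150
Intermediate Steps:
Z(Q, d) = 6
B(a) = 3*a
O(B(G)) + Z(-183, 83) = -12*13 + 6 = -4*39 + 6 = -156 + 6 = -150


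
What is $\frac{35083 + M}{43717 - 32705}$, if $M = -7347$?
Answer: $\frac{6934}{2753} \approx 2.5187$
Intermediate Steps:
$\frac{35083 + M}{43717 - 32705} = \frac{35083 - 7347}{43717 - 32705} = \frac{27736}{11012} = 27736 \cdot \frac{1}{11012} = \frac{6934}{2753}$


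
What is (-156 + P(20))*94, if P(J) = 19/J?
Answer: -145747/10 ≈ -14575.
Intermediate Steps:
(-156 + P(20))*94 = (-156 + 19/20)*94 = -3101/20*94 = -145747/10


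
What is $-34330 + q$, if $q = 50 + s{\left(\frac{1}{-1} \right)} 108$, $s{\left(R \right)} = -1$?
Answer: $-34388$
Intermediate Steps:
$q = -58$ ($q = 50 - 108 = -58$)
$-34330 + q = -34330 - 58 = -34388$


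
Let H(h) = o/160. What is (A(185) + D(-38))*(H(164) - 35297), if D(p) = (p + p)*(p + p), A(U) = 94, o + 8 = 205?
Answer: -3314978601/16 ≈ -2.0719e+8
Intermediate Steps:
o = 197 (o = -8 + 205 = 197)
D(p) = 4*p² (D(p) = (2*p)*(2*p) = 4*p²)
H(h) = 197/160
(A(185) + D(-38))*(H(164) - 35297) = (94 + 4*(-38)²)*(197/160 - 35297) = (94 + 4*1444)*(-5647323/160) = (94 + 5776)*(-5647323/160) = 5870*(-5647323/160) = -3314978601/16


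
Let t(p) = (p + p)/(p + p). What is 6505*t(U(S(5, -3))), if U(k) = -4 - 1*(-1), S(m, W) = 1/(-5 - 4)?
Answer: 6505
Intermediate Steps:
S(m, W) = -⅑ (S(m, W) = 1/(-9) = -⅑)
U(k) = -3 (U(k) = -4 + 1 = -3)
t(p) = 1 (t(p) = (2*p)/((2*p)) = (2*p)*(1/(2*p)) = 1)
6505*t(U(S(5, -3))) = 6505*1 = 6505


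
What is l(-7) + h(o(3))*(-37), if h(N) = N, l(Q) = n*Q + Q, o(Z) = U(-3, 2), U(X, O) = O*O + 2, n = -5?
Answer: -194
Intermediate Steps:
U(X, O) = 2 + O² (U(X, O) = O² + 2 = 2 + O²)
o(Z) = 6 (o(Z) = 2 + 2² = 2 + 4 = 6)
l(Q) = -4*Q (l(Q) = -5*Q + Q = -4*Q)
l(-7) + h(o(3))*(-37) = -4*(-7) + 6*(-37) = 28 - 222 = -194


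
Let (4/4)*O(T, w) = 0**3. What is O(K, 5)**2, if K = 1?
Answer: 0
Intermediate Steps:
O(T, w) = 0 (O(T, w) = 0**3 = 0)
O(K, 5)**2 = 0**2 = 0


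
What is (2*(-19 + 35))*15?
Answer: 480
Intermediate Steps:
(2*(-19 + 35))*15 = (2*16)*15 = 32*15 = 480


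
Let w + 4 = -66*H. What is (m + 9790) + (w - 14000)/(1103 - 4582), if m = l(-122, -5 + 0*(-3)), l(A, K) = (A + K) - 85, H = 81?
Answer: 33341212/3479 ≈ 9583.6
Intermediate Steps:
w = -5350 (w = -4 - 66*81 = -4 - 5346 = -5350)
l(A, K) = -85 + A + K
m = -212 (m = -85 - 122 + (-5 + 0*(-3)) = -85 - 122 + (-5 + 0) = -85 - 122 - 5 = -212)
(m + 9790) + (w - 14000)/(1103 - 4582) = (-212 + 9790) + (-5350 - 14000)/(1103 - 4582) = 9578 - 19350/(-3479) = 9578 - 19350*(-1/3479) = 9578 + 19350/3479 = 33341212/3479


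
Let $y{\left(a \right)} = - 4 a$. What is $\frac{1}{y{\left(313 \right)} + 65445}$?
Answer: $\frac{1}{64193} \approx 1.5578 \cdot 10^{-5}$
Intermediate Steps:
$\frac{1}{y{\left(313 \right)} + 65445} = \frac{1}{\left(-4\right) 313 + 65445} = \frac{1}{-1252 + 65445} = \frac{1}{64193}$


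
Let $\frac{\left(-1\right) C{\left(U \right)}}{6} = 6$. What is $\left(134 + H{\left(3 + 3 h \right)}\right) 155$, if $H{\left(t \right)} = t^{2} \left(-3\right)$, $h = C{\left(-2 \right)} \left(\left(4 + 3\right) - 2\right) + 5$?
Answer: $-126684290$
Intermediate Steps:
$C{\left(U \right)} = -36$ ($C{\left(U \right)} = \left(-6\right) 6 = -36$)
$h = -175$ ($h = - 36 \left(\left(4 + 3\right) - 2\right) + 5 = - 36 \left(7 - 2\right) + 5 = \left(-36\right) 5 + 5 = -180 + 5 = -175$)
$H{\left(t \right)} = - 3 t^{2}$
$\left(134 + H{\left(3 + 3 h \right)}\right) 155 = \left(134 - 3 \left(3 + 3 \left(-175\right)\right)^{2}\right) 155 = \left(134 - 3 \left(3 - 525\right)^{2}\right) 155 = \left(134 - 3 \left(-522\right)^{2}\right) 155 = \left(134 - 817452\right) 155 = \left(-817318\right) 155 = -126684290$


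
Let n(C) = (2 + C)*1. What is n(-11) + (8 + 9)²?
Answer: 280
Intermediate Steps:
n(C) = 2 + C
n(-11) + (8 + 9)² = (2 - 11) + (8 + 9)² = -9 + 17² = -9 + 289 = 280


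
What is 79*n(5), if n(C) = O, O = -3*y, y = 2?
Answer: -474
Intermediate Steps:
O = -6 (O = -3*2 = -6)
n(C) = -6
79*n(5) = 79*(-6) = -474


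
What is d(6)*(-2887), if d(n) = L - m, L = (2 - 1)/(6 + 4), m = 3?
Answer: 83723/10 ≈ 8372.3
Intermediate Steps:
L = 1/10 ≈ 0.10000
d(n) = -29/10 (d(n) = 1/10 - 1*3 = 1/10 - 3 = -29/10)
d(6)*(-2887) = -29/10*(-2887) = 83723/10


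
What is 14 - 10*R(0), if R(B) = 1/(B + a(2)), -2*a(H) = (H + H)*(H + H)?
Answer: 61/4 ≈ 15.250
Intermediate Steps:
a(H) = -2*H**2 (a(H) = -(H + H)*(H + H)/2 = -2*H*2*H/2 = -2*H**2)
R(B) = 1/(-8 + B) (R(B) = 1/(B - 2*2**2) = 1/(B - 2*4) = 1/(B - 8) = 1/(-8 + B))
14 - 10*R(0) = 14 - 10/(-8 + 0) = 14 - 10/(-8) = 14 - 10*(-1/8) = 14 + 5/4 = 61/4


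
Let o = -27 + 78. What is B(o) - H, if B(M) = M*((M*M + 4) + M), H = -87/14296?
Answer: 1936479063/14296 ≈ 1.3546e+5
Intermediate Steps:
o = 51
H = -87/14296 (H = -87*1/14296 = -87/14296 ≈ -0.0060856)
B(M) = M*(4 + M + M**2) (B(M) = M*((M**2 + 4) + M) = M*((4 + M**2) + M) = M*(4 + M + M**2))
B(o) - H = 51*(4 + 51 + 51**2) - 1*(-87/14296) = 51*(4 + 51 + 2601) + 87/14296 = 51*2656 + 87/14296 = 135456 + 87/14296 = 1936479063/14296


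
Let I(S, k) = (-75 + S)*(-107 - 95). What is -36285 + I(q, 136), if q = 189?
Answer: -59313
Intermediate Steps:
I(S, k) = 15150 - 202*S (I(S, k) = (-75 + S)*(-202) = 15150 - 202*S)
-36285 + I(q, 136) = -36285 + (15150 - 202*189) = -36285 + (15150 - 38178) = -36285 - 23028 = -59313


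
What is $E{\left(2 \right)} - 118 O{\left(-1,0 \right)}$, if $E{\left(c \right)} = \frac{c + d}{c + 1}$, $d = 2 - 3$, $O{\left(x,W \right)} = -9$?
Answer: $\frac{3187}{3} \approx 1062.3$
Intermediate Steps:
$d = -1$ ($d = 2 - 3 = -1$)
$E{\left(c \right)} = \frac{-1 + c}{1 + c}$ ($E{\left(c \right)} = \frac{c - 1}{c + 1} = \frac{-1 + c}{1 + c}$)
$E{\left(2 \right)} - 118 O{\left(-1,0 \right)} = \frac{-1 + 2}{1 + 2} - -1062 = \frac{1}{3} \cdot 1 + 1062 = \frac{1}{3} + 1062 = \frac{3187}{3}$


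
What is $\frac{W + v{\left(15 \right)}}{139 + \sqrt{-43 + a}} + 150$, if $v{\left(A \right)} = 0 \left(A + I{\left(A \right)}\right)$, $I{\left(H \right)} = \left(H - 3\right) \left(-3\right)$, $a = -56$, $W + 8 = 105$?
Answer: $\frac{2926483}{19420} - \frac{291 i \sqrt{11}}{19420} \approx 150.69 - 0.049698 i$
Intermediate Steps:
$W = 97$ ($W = -8 + 105 = 97$)
$I{\left(H \right)} = 9 - 3 H$ ($I{\left(H \right)} = \left(-3 + H\right) \left(-3\right) = 9 - 3 H$)
$v{\left(A \right)} = 0$ ($v{\left(A \right)} = 0 \left(A - \left(-9 + 3 A\right)\right) = 0 \left(9 - 2 A\right) = 0$)
$\frac{W + v{\left(15 \right)}}{139 + \sqrt{-43 + a}} + 150 = \frac{97 + 0}{139 + \sqrt{-43 - 56}} + 150 = \frac{97}{139 + \sqrt{-99}} + 150 = \frac{97}{139 + 3 i \sqrt{11}} + 150 = 150 + \frac{97}{139 + 3 i \sqrt{11}}$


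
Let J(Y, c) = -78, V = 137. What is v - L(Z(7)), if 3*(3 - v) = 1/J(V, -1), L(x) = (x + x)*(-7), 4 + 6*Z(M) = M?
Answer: 2341/234 ≈ 10.004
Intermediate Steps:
Z(M) = -2/3 + M/6
L(x) = -14*x (L(x) = (2*x)*(-7) = -14*x)
v = 703/234 (v = 3 - 1/3/(-78) = 3 - 1/3*(-1/78) = 3 + 1/234 = 703/234 ≈ 3.0043)
v - L(Z(7)) = 703/234 - (-14)*(-2/3 + (1/6)*7) = 703/234 - (-14)*(-2/3 + 7/6) = 703/234 - (-14)/2 = 703/234 - 1*(-7) = 703/234 + 7 = 2341/234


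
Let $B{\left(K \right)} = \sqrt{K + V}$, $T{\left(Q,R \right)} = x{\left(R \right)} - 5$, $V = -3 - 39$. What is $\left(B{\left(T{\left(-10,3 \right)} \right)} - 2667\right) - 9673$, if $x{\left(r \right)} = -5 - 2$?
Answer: $-12340 + 3 i \sqrt{6} \approx -12340.0 + 7.3485 i$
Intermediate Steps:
$x{\left(r \right)} = -7$
$V = -42$ ($V = -3 - 39 = -42$)
$T{\left(Q,R \right)} = -12$ ($T{\left(Q,R \right)} = -7 - 5 = -12$)
$B{\left(K \right)} = \sqrt{-42 + K}$ ($B{\left(K \right)} = \sqrt{K - 42} = \sqrt{-42 + K}$)
$\left(B{\left(T{\left(-10,3 \right)} \right)} - 2667\right) - 9673 = \left(\sqrt{-42 - 12} - 2667\right) - 9673 = \left(\sqrt{-54} + \left(-8227 + 5560\right)\right) - 9673 = \left(3 i \sqrt{6} - 2667\right) - 9673 = \left(-2667 + 3 i \sqrt{6}\right) - 9673 = -12340 + 3 i \sqrt{6}$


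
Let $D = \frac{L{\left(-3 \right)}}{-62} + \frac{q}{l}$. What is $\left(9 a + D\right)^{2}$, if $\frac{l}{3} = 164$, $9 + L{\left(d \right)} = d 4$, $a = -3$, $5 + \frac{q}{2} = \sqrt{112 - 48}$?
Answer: $\frac{1147244641}{1615441} \approx 710.17$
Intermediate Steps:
$q = 6$ ($q = -10 + 2 \sqrt{112 - 48} = -10 + 2 \sqrt{64} = -10 + 2 \cdot 8 = -10 + 16 = 6$)
$L{\left(d \right)} = -9 + 4 d$ ($L{\left(d \right)} = -9 + d 4 = -9 + 4 d$)
$l = 492$ ($l = 3 \cdot 164 = 492$)
$D = \frac{446}{1271}$ ($D = \frac{-9 + 4 \left(-3\right)}{-62} + \frac{6}{492} = \left(-9 - 12\right) \left(- \frac{1}{62}\right) + 6 \cdot \frac{1}{492} = \left(-21\right) \left(- \frac{1}{62}\right) + \frac{1}{82} = \frac{21}{62} + \frac{1}{82} = \frac{446}{1271} \approx 0.3509$)
$\left(9 a + D\right)^{2} = \left(9 \left(-3\right) + \frac{446}{1271}\right)^{2} = \left(-27 + \frac{446}{1271}\right)^{2} = \left(- \frac{33871}{1271}\right)^{2} = \frac{1147244641}{1615441}$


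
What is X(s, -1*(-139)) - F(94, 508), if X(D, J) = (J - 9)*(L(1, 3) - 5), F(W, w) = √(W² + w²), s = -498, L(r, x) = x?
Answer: -260 - 10*√2669 ≈ -776.62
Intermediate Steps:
X(D, J) = 18 - 2*J (X(D, J) = (J - 9)*(3 - 5) = (-9 + J)*(-2) = 18 - 2*J)
X(s, -1*(-139)) - F(94, 508) = (18 - (-2)*(-139)) - √(94² + 508²) = (18 - 2*139) - √(8836 + 258064) = (18 - 278) - √266900 = -260 - 10*√2669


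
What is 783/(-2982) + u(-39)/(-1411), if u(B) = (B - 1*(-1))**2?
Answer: -1803607/1402534 ≈ -1.2860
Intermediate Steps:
u(B) = (1 + B)**2 (u(B) = (B + 1)**2 = (1 + B)**2)
783/(-2982) + u(-39)/(-1411) = 783/(-2982) + (1 - 39)**2/(-1411) = 783*(-1/2982) + (-38)**2*(-1/1411) = -261/994 + 1444*(-1/1411) = -261/994 - 1444/1411 = -1803607/1402534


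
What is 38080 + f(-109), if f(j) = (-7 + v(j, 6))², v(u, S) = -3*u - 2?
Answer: 139204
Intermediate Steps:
v(u, S) = -2 - 3*u
f(j) = (-9 - 3*j)² (f(j) = (-7 + (-2 - 3*j))² = (-9 - 3*j)²)
38080 + f(-109) = 38080 + 9*(3 - 109)² = 38080 + 9*(-106)² = 38080 + 9*11236 = 38080 + 101124 = 139204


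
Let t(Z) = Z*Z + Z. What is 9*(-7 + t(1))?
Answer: -45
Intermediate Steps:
t(Z) = Z + Z² (t(Z) = Z² + Z = Z + Z²)
9*(-7 + t(1)) = 9*(-7 + 1*(1 + 1)) = 9*(-7 + 1*2) = 9*(-7 + 2) = 9*(-5) = -45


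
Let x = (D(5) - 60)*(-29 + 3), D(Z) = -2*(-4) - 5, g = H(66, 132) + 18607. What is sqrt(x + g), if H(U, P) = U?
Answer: sqrt(20155) ≈ 141.97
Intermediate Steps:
g = 18673 (g = 66 + 18607 = 18673)
D(Z) = 3 (D(Z) = 8 - 5 = 3)
x = 1482 (x = (3 - 60)*(-29 + 3) = -57*(-26) = 1482)
sqrt(x + g) = sqrt(1482 + 18673) = sqrt(20155)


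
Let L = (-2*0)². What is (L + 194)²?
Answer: 37636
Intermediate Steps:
L = 0 (L = 0² = 0)
(L + 194)² = (0 + 194)² = 194² = 37636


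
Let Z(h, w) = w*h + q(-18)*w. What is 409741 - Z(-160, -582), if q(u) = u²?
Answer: 505189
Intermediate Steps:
Z(h, w) = 324*w + h*w (Z(h, w) = w*h + (-18)²*w = h*w + 324*w = 324*w + h*w)
409741 - Z(-160, -582) = 409741 - (-582)*(324 - 160) = 409741 - (-582)*164 = 409741 - 1*(-95448) = 409741 + 95448 = 505189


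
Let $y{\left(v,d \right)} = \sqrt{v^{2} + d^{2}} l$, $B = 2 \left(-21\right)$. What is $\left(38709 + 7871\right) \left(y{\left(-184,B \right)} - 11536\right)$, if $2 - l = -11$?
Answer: $-537346880 + 1211080 \sqrt{8905} \approx -4.2306 \cdot 10^{8}$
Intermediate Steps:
$l = 13$ ($l = 2 - -11 = 2 + 11 = 13$)
$B = -42$
$y{\left(v,d \right)} = 13 \sqrt{d^{2} + v^{2}}$ ($y{\left(v,d \right)} = \sqrt{v^{2} + d^{2}} \cdot 13 = \sqrt{d^{2} + v^{2}} \cdot 13 = 13 \sqrt{d^{2} + v^{2}}$)
$\left(38709 + 7871\right) \left(y{\left(-184,B \right)} - 11536\right) = \left(38709 + 7871\right) \left(13 \sqrt{\left(-42\right)^{2} + \left(-184\right)^{2}} - 11536\right) = 46580 \left(13 \sqrt{1764 + 33856} - 11536\right) = 46580 \left(13 \sqrt{35620} - 11536\right) = 46580 \left(13 \cdot 2 \sqrt{8905} - 11536\right) = 46580 \left(26 \sqrt{8905} - 11536\right) = 46580 \left(-11536 + 26 \sqrt{8905}\right) = -537346880 + 1211080 \sqrt{8905}$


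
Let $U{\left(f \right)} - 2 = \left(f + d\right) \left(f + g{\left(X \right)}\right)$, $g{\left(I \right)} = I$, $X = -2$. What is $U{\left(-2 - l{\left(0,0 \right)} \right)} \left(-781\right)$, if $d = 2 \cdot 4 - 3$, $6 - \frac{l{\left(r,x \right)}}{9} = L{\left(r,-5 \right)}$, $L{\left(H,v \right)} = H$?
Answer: $-2311760$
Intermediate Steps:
$l{\left(r,x \right)} = 54 - 9 r$
$d = 5$ ($d = 8 - 3 = 5$)
$U{\left(f \right)} = 2 + \left(-2 + f\right) \left(5 + f\right)$ ($U{\left(f \right)} = 2 + \left(f + 5\right) \left(f - 2\right) = 2 + \left(5 + f\right) \left(-2 + f\right) = 2 + \left(-2 + f\right) \left(5 + f\right)$)
$U{\left(-2 - l{\left(0,0 \right)} \right)} \left(-781\right) = \left(-8 + \left(-2 - \left(54 - 0\right)\right)^{2} + 3 \left(-2 - \left(54 - 0\right)\right)\right) \left(-781\right) = \left(-8 + \left(-2 - \left(54 + 0\right)\right)^{2} + 3 \left(-2 - \left(54 + 0\right)\right)\right) \left(-781\right) = \left(-8 + \left(-2 - 54\right)^{2} + 3 \left(-2 - 54\right)\right) \left(-781\right) = \left(-8 + \left(-56\right)^{2} + 3 \left(-56\right)\right) \left(-781\right) = \left(-8 + 3136 - 168\right) \left(-781\right) = 2960 \left(-781\right) = -2311760$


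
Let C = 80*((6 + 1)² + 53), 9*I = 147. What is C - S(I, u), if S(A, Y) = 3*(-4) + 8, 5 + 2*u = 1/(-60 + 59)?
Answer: 8164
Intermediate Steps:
u = -3 (u = -5/2 + 1/(2*(-60 + 59)) = -5/2 + (½)/(-1) = -5/2 + (½)*(-1) = -5/2 - ½ = -3)
I = 49/3 (I = (⅑)*147 = 49/3 ≈ 16.333)
S(A, Y) = -4 (S(A, Y) = -12 + 8 = -4)
C = 8160 (C = 80*(7² + 53) = 80*(49 + 53) = 80*102 = 8160)
C - S(I, u) = 8160 - 1*(-4) = 8160 + 4 = 8164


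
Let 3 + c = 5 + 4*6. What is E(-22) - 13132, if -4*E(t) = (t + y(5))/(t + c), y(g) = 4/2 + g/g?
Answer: -210093/16 ≈ -13131.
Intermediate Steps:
y(g) = 3 (y(g) = 4*(1/2) + 1 = 2 + 1 = 3)
c = 26 (c = -3 + (5 + 4*6) = -3 + (5 + 24) = -3 + 29 = 26)
E(t) = -(3 + t)/(4*(26 + t)) (E(t) = -(t + 3)/(4*(t + 26)) = -(3 + t)/(4*(26 + t)))
E(-22) - 13132 = (-3 - 1*(-22))/(4*(26 - 22)) - 13132 = (1/4)*(-3 + 22)/4 - 13132 = (1/4)*(1/4)*19 - 13132 = 19/16 - 13132 = -210093/16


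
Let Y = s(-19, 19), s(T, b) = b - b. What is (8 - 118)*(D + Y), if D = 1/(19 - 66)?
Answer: 110/47 ≈ 2.3404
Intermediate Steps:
s(T, b) = 0
D = -1/47 (D = 1/(-47) = -1/47 ≈ -0.021277)
Y = 0
(8 - 118)*(D + Y) = (8 - 118)*(-1/47 + 0) = -110*(-1/47) = 110/47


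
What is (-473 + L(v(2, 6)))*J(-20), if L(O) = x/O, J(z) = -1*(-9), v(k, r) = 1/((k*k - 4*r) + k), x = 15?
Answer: -6687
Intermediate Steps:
v(k, r) = 1/(k + k² - 4*r) (v(k, r) = 1/((k² - 4*r) + k) = 1/(k + k² - 4*r))
J(z) = 9
L(O) = 15/O
(-473 + L(v(2, 6)))*J(-20) = (-473 + 15/(1/(2 + 2² - 4*6)))*9 = (-473 + 15/(1/(2 + 4 - 24)))*9 = (-473 + 15/(1/(-18)))*9 = (-473 + 15/(-1/18))*9 = (-473 + 15*(-18))*9 = (-473 - 270)*9 = -743*9 = -6687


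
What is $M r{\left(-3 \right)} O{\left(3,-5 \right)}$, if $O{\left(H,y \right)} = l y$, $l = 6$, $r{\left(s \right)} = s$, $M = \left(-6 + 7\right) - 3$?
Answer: $-180$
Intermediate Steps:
$M = -2$ ($M = 1 - 3 = -2$)
$O{\left(H,y \right)} = 6 y$
$M r{\left(-3 \right)} O{\left(3,-5 \right)} = \left(-2\right) \left(-3\right) 6 \left(-5\right) = 6 \left(-30\right) = -180$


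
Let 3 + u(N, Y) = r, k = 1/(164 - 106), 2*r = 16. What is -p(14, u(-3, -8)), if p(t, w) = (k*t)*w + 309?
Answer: -8996/29 ≈ -310.21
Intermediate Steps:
r = 8 (r = (1/2)*16 = 8)
k = 1/58 ≈ 0.017241
u(N, Y) = 5 (u(N, Y) = -3 + 8 = 5)
p(t, w) = 309 + t*w/58 (p(t, w) = (t/58)*w + 309 = t*w/58 + 309 = 309 + t*w/58)
-p(14, u(-3, -8)) = -(309 + (1/58)*14*5) = -(309 + 35/29) = -1*8996/29 = -8996/29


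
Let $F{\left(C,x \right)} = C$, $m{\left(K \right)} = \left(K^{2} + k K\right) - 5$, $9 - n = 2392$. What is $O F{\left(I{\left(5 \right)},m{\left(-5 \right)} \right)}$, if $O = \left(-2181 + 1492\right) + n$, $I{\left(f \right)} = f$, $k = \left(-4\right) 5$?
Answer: $-15360$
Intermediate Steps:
$n = -2383$ ($n = 9 - 2392 = -2383$)
$k = -20$
$m{\left(K \right)} = -5 + K^{2} - 20 K$ ($m{\left(K \right)} = \left(K^{2} - 20 K\right) - 5 = -5 + K^{2} - 20 K$)
$O = -3072$ ($O = \left(-2181 + 1492\right) - 2383 = -689 - 2383 = -3072$)
$O F{\left(I{\left(5 \right)},m{\left(-5 \right)} \right)} = \left(-3072\right) 5 = -15360$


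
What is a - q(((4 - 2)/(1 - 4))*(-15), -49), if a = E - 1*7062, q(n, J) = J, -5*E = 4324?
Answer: -39389/5 ≈ -7877.8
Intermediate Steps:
E = -4324/5 (E = -⅕*4324 = -4324/5 ≈ -864.80)
a = -39634/5 (a = -4324/5 - 1*7062 = -4324/5 - 7062 = -39634/5 ≈ -7926.8)
a - q(((4 - 2)/(1 - 4))*(-15), -49) = -39634/5 - 1*(-49) = -39634/5 + 49 = -39389/5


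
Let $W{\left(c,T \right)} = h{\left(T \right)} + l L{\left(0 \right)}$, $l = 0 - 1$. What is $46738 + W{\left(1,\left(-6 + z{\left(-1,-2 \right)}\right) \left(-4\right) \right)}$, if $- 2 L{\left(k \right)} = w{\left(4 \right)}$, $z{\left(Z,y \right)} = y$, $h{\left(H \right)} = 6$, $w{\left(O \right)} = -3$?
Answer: $\frac{93485}{2} \approx 46743.0$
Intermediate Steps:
$L{\left(k \right)} = \frac{3}{2}$ ($L{\left(k \right)} = \left(- \frac{1}{2}\right) \left(-3\right) = \frac{3}{2}$)
$l = -1$
$W{\left(c,T \right)} = \frac{9}{2}$ ($W{\left(c,T \right)} = 6 - \frac{3}{2} = \frac{9}{2}$)
$46738 + W{\left(1,\left(-6 + z{\left(-1,-2 \right)}\right) \left(-4\right) \right)} = 46738 + \frac{9}{2} = \frac{93485}{2}$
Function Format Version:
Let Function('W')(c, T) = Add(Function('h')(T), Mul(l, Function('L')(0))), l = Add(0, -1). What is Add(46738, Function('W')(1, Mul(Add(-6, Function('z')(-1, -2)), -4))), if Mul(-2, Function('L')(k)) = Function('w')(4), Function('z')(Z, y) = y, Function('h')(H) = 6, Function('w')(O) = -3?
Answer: Rational(93485, 2) ≈ 46743.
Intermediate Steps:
Function('L')(k) = Rational(3, 2) (Function('L')(k) = Mul(Rational(-1, 2), -3) = Rational(3, 2))
l = -1
Function('W')(c, T) = Rational(9, 2) (Function('W')(c, T) = Add(6, Mul(-1, Rational(3, 2))) = Add(6, Rational(-3, 2)) = Rational(9, 2))
Add(46738, Function('W')(1, Mul(Add(-6, Function('z')(-1, -2)), -4))) = Add(46738, Rational(9, 2)) = Rational(93485, 2)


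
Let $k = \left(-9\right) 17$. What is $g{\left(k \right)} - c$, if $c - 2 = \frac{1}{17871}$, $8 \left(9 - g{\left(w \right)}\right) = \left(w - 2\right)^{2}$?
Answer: $- \frac{428350007}{142968} \approx -2996.1$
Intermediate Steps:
$k = -153$
$g{\left(w \right)} = 9 - \frac{\left(-2 + w\right)^{2}}{8}$ ($g{\left(w \right)} = 9 - \frac{\left(w - 2\right)^{2}}{8} = 9 - \frac{\left(-2 + w\right)^{2}}{8}$)
$c = \frac{35743}{17871}$ ($c = 2 + \frac{1}{17871} = \frac{35743}{17871} \approx 2.0001$)
$g{\left(k \right)} - c = \left(9 - \frac{\left(-2 - 153\right)^{2}}{8}\right) - \frac{35743}{17871} = \left(9 - \frac{\left(-155\right)^{2}}{8}\right) - \frac{35743}{17871} = \left(9 - \frac{24025}{8}\right) - \frac{35743}{17871} = - \frac{23953}{8} - \frac{35743}{17871} = - \frac{428350007}{142968}$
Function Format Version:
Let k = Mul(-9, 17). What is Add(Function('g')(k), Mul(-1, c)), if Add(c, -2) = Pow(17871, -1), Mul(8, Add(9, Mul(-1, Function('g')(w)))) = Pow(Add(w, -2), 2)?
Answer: Rational(-428350007, 142968) ≈ -2996.1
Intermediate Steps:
k = -153
Function('g')(w) = Add(9, Mul(Rational(-1, 8), Pow(Add(-2, w), 2))) (Function('g')(w) = Add(9, Mul(Rational(-1, 8), Pow(Add(w, -2), 2))) = Add(9, Mul(Rational(-1, 8), Pow(Add(-2, w), 2))))
c = Rational(35743, 17871) (c = Add(2, Pow(17871, -1)) = Add(2, Rational(1, 17871)) = Rational(35743, 17871) ≈ 2.0001)
Add(Function('g')(k), Mul(-1, c)) = Add(Add(9, Mul(Rational(-1, 8), Pow(Add(-2, -153), 2))), Mul(-1, Rational(35743, 17871))) = Add(Add(9, Mul(Rational(-1, 8), Pow(-155, 2))), Rational(-35743, 17871)) = Add(Add(9, Mul(Rational(-1, 8), 24025)), Rational(-35743, 17871)) = Add(Add(9, Rational(-24025, 8)), Rational(-35743, 17871)) = Add(Rational(-23953, 8), Rational(-35743, 17871)) = Rational(-428350007, 142968)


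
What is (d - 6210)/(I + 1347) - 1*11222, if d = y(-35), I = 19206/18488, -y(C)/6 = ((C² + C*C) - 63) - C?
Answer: -46677374070/4153757 ≈ -11237.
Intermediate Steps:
y(C) = 378 - 12*C² + 6*C (y(C) = -6*(((C² + C*C) - 63) - C) = -6*(((C² + C²) - 63) - C) = -6*((2*C² - 63) - C) = -6*((-63 + 2*C²) - C) = -6*(-63 - C + 2*C²) = 378 - 12*C² + 6*C)
I = 9603/9244 (I = 19206*(1/18488) = 9603/9244 ≈ 1.0388)
d = -14532 (d = 378 - 12*(-35)² + 6*(-35) = 378 - 12*1225 - 210 = 378 - 14700 - 210 = -14532)
(d - 6210)/(I + 1347) - 1*11222 = (-14532 - 6210)/(9603/9244 + 1347) - 1*11222 = -20742/12461271/9244 - 11222 = -20742*9244/12461271 - 11222 = -63913016/4153757 - 11222 = -46677374070/4153757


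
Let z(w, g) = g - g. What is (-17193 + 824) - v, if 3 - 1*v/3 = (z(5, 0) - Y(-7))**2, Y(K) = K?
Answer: -16231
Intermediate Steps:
z(w, g) = 0
v = -138 (v = 9 - 3*(0 - 1*(-7))**2 = 9 - 3*(0 + 7)**2 = 9 - 3*7**2 = 9 - 3*49 = 9 - 147 = -138)
(-17193 + 824) - v = (-17193 + 824) - 1*(-138) = -16369 + 138 = -16231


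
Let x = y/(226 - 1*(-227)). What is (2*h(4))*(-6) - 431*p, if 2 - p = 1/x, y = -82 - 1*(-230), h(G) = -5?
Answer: 76547/148 ≈ 517.21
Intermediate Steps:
y = 148 (y = -82 + 230 = 148)
x = 148/453 (x = 148/(226 - 1*(-227)) = 148/(226 + 227) = 148/453 ≈ 0.32671)
p = -157/148 (p = 2 - 1/148/453 = 2 - 1*453/148 = 2 - 453/148 = -157/148 ≈ -1.0608)
(2*h(4))*(-6) - 431*p = (2*(-5))*(-6) - 431*(-157/148) = -10*(-6) + 67667/148 = 60 + 67667/148 = 76547/148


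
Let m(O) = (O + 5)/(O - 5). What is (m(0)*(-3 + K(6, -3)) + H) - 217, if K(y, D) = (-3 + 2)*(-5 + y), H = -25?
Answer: -238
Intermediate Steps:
m(O) = (5 + O)/(-5 + O)
K(y, D) = 5 - y (K(y, D) = -(-5 + y) = 5 - y)
(m(0)*(-3 + K(6, -3)) + H) - 217 = (((5 + 0)/(-5 + 0))*(-3 + (5 - 1*6)) - 25) - 217 = ((5/(-5))*(-3 + (5 - 6)) - 25) - 217 = ((-⅕*5)*(-3 - 1) - 25) - 217 = (-1*(-4) - 25) - 217 = (4 - 25) - 217 = -21 - 217 = -238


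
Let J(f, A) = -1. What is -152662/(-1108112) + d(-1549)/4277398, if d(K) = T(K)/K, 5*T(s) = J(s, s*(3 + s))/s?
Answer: 1958499469572782817/14215959205483633720 ≈ 0.13777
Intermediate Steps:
T(s) = -1/(5*s) (T(s) = (-1/s)/5 = -1/(5*s))
d(K) = -1/(5*K²) (d(K) = (-1/(5*K))/K = -1/(5*K²))
-152662/(-1108112) + d(-1549)/4277398 = -152662/(-1108112) - ⅕/(-1549)²/4277398 = -152662*(-1/1108112) - ⅕*1/2399401*(1/4277398) = 76331/554056 - 1/11997005*1/4277398 = 76331/554056 - 1/51315965192990 = 1958499469572782817/14215959205483633720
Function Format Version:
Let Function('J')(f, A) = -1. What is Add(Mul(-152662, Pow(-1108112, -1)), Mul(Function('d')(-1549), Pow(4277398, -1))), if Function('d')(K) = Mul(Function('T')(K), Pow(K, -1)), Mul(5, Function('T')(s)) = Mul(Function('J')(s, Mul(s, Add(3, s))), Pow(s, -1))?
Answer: Rational(1958499469572782817, 14215959205483633720) ≈ 0.13777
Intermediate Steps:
Function('T')(s) = Mul(Rational(-1, 5), Pow(s, -1)) (Function('T')(s) = Mul(Rational(1, 5), Mul(-1, Pow(s, -1))) = Mul(Rational(-1, 5), Pow(s, -1)))
Function('d')(K) = Mul(Rational(-1, 5), Pow(K, -2)) (Function('d')(K) = Mul(Mul(Rational(-1, 5), Pow(K, -1)), Pow(K, -1)) = Mul(Rational(-1, 5), Pow(K, -2)))
Add(Mul(-152662, Pow(-1108112, -1)), Mul(Function('d')(-1549), Pow(4277398, -1))) = Add(Mul(-152662, Pow(-1108112, -1)), Mul(Mul(Rational(-1, 5), Pow(-1549, -2)), Pow(4277398, -1))) = Add(Mul(-152662, Rational(-1, 1108112)), Mul(Mul(Rational(-1, 5), Rational(1, 2399401)), Rational(1, 4277398))) = Add(Rational(76331, 554056), Mul(Rational(-1, 11997005), Rational(1, 4277398))) = Add(Rational(76331, 554056), Rational(-1, 51315965192990)) = Rational(1958499469572782817, 14215959205483633720)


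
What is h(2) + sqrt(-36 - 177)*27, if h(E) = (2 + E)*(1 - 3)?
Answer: -8 + 27*I*sqrt(213) ≈ -8.0 + 394.05*I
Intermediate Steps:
h(E) = -4 - 2*E (h(E) = (2 + E)*(-2) = -4 - 2*E)
h(2) + sqrt(-36 - 177)*27 = (-4 - 2*2) + sqrt(-36 - 177)*27 = (-4 - 4) + sqrt(-213)*27 = -8 + (I*sqrt(213))*27 = -8 + 27*I*sqrt(213)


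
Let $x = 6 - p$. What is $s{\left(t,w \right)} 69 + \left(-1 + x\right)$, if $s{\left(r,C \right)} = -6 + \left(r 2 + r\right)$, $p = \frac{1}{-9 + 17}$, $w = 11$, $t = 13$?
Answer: $\frac{18255}{8} \approx 2281.9$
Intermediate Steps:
$p = \frac{1}{8} \approx 0.125$
$x = \frac{47}{8}$ ($x = 6 - \frac{1}{8} = \frac{47}{8} \approx 5.875$)
$s{\left(r,C \right)} = -6 + 3 r$ ($s{\left(r,C \right)} = -6 + \left(2 r + r\right) = -6 + 3 r$)
$s{\left(t,w \right)} 69 + \left(-1 + x\right) = \left(-6 + 3 \cdot 13\right) 69 + \left(-1 + \frac{47}{8}\right) = \left(-6 + 39\right) 69 + \frac{39}{8} = 33 \cdot 69 + \frac{39}{8} = 2277 + \frac{39}{8} = \frac{18255}{8}$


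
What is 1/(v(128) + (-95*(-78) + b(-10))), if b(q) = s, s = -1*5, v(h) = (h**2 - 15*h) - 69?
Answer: 1/21800 ≈ 4.5872e-5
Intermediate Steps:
v(h) = -69 + h**2 - 15*h
s = -5
b(q) = -5
1/(v(128) + (-95*(-78) + b(-10))) = 1/((-69 + 128**2 - 15*128) + (-95*(-78) - 5)) = 1/((-69 + 16384 - 1920) + (7410 - 5)) = 1/(14395 + 7405) = 1/21800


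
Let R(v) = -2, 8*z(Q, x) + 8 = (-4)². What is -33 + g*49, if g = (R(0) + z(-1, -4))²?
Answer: 16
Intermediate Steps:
z(Q, x) = 1 (z(Q, x) = -1 + (⅛)*(-4)² = -1 + (⅛)*16 = -1 + 2 = 1)
g = 1 (g = (-2 + 1)² = (-1)² = 1)
-33 + g*49 = -33 + 1*49 = -33 + 49 = 16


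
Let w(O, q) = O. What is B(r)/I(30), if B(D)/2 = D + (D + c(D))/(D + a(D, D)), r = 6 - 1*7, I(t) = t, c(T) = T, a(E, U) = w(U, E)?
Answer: 0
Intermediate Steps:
a(E, U) = U
r = -1 (r = 6 - 7 = -1)
B(D) = 2 + 2*D (B(D) = 2*(D + (D + D)/(D + D)) = 2*(D + (2*D)/((2*D))) = 2*(D + (2*D)*(1/(2*D))) = 2*(D + 1) = 2*(1 + D) = 2 + 2*D)
B(r)/I(30) = (2 + 2*(-1))/30 = (2 - 2)*(1/30) = 0*(1/30) = 0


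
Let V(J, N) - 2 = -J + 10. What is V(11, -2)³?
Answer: 1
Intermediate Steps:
V(J, N) = 12 - J (V(J, N) = 2 + (-J + 10) = 2 + (10 - J) = 12 - J)
V(11, -2)³ = (12 - 1*11)³ = (12 - 11)³ = 1³ = 1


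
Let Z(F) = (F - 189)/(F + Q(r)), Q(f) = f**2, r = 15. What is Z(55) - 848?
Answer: -118787/140 ≈ -848.48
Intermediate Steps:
Z(F) = (-189 + F)/(225 + F) (Z(F) = (F - 189)/(F + 15**2) = (-189 + F)/(F + 225) = (-189 + F)/(225 + F))
Z(55) - 848 = (-189 + 55)/(225 + 55) - 848 = -134/280 - 848 = (1/280)*(-134) - 848 = -67/140 - 848 = -118787/140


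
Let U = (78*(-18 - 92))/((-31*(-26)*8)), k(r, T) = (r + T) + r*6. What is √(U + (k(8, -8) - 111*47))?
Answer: I*√19874751/62 ≈ 71.905*I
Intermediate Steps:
k(r, T) = T + 7*r (k(r, T) = (T + r) + 6*r = T + 7*r)
U = -165/124 (U = (78*(-110))/((806*8)) = -8580/6448 = -8580*1/6448 = -165/124 ≈ -1.3306)
√(U + (k(8, -8) - 111*47)) = √(-165/124 + ((-8 + 7*8) - 111*47)) = √(-165/124 + ((-8 + 56) - 5217)) = √(-165/124 + (48 - 5217)) = √(-165/124 - 5169) = √(-641121/124) = I*√19874751/62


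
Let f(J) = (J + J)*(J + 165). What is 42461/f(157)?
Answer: 42461/101108 ≈ 0.41996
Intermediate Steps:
f(J) = 2*J*(165 + J) (f(J) = (2*J)*(165 + J) = 2*J*(165 + J))
42461/f(157) = 42461/((2*157*(165 + 157))) = 42461/((2*157*322)) = 42461/101108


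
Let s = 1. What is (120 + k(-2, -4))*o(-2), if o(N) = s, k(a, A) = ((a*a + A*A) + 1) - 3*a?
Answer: 147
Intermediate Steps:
k(a, A) = 1 + A**2 + a**2 - 3*a (k(a, A) = ((a**2 + A**2) + 1) - 3*a = ((A**2 + a**2) + 1) - 3*a = (1 + A**2 + a**2) - 3*a = 1 + A**2 + a**2 - 3*a)
o(N) = 1
(120 + k(-2, -4))*o(-2) = (120 + (1 + (-4)**2 + (-2)**2 - 3*(-2)))*1 = (120 + (1 + 16 + 4 + 6))*1 = (120 + 27)*1 = 147*1 = 147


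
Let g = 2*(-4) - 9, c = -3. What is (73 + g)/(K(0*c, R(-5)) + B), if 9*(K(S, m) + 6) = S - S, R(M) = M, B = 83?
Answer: 8/11 ≈ 0.72727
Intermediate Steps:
K(S, m) = -6 (K(S, m) = -6 + (S - S)/9 = -6 + (1/9)*0 = -6 + 0 = -6)
g = -17 (g = -8 - 9 = -17)
(73 + g)/(K(0*c, R(-5)) + B) = (73 - 17)/(-6 + 83) = 56/77 = 56*(1/77) = 8/11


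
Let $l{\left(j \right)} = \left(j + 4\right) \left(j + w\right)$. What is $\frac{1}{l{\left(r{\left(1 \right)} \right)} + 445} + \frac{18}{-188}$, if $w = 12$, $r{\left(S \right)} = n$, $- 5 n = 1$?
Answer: $- \frac{26966}{287781} \approx -0.093703$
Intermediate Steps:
$n = - \frac{1}{5}$ ($n = \left(- \frac{1}{5}\right) 1 = - \frac{1}{5} \approx -0.2$)
$r{\left(S \right)} = - \frac{1}{5}$
$l{\left(j \right)} = \left(4 + j\right) \left(12 + j\right)$ ($l{\left(j \right)} = \left(j + 4\right) \left(j + 12\right) = \left(4 + j\right) \left(12 + j\right)$)
$\frac{1}{l{\left(r{\left(1 \right)} \right)} + 445} + \frac{18}{-188} = \frac{1}{\left(48 + \left(- \frac{1}{5}\right)^{2} + 16 \left(- \frac{1}{5}\right)\right) + 445} + \frac{18}{-188} = \frac{1}{\left(48 + \frac{1}{25} - \frac{16}{5}\right) + 445} + 18 \left(- \frac{1}{188}\right) = \frac{1}{\frac{1121}{25} + 445} - \frac{9}{94} = \frac{1}{\frac{12246}{25}} - \frac{9}{94} = \frac{25}{12246} - \frac{9}{94} = - \frac{26966}{287781}$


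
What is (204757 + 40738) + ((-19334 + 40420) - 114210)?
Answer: 152371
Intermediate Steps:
(204757 + 40738) + ((-19334 + 40420) - 114210) = 245495 + (21086 - 114210) = 245495 - 93124 = 152371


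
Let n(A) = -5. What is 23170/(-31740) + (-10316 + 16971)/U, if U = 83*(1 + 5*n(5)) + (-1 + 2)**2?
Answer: -2339647/574494 ≈ -4.0725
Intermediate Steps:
U = -1991 (U = 83*(1 + 5*(-5)) + (-1 + 2)**2 = 83*(1 - 25) + 1**2 = 83*(-24) + 1 = -1992 + 1 = -1991)
23170/(-31740) + (-10316 + 16971)/U = 23170/(-31740) + (-10316 + 16971)/(-1991) = 23170*(-1/31740) + 6655*(-1/1991) = -2317/3174 - 605/181 = -2339647/574494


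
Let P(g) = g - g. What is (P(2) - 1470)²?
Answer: 2160900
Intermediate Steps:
P(g) = 0
(P(2) - 1470)² = (0 - 1470)² = (-1470)² = 2160900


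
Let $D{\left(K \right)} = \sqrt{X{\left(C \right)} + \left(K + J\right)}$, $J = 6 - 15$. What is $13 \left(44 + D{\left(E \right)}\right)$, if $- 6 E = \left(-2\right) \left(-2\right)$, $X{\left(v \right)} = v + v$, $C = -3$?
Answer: $572 + \frac{13 i \sqrt{141}}{3} \approx 572.0 + 51.456 i$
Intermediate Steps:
$X{\left(v \right)} = 2 v$
$J = -9$ ($J = 6 - 15 = -9$)
$E = - \frac{2}{3}$ ($E = - \frac{\left(-2\right) \left(-2\right)}{6} = \left(- \frac{1}{6}\right) 4 = - \frac{2}{3} \approx -0.66667$)
$D{\left(K \right)} = \sqrt{-15 + K}$ ($D{\left(K \right)} = \sqrt{2 \left(-3\right) + \left(K - 9\right)} = \sqrt{-6 + \left(-9 + K\right)} = \sqrt{-15 + K}$)
$13 \left(44 + D{\left(E \right)}\right) = 13 \left(44 + \sqrt{-15 - \frac{2}{3}}\right) = 13 \left(44 + \sqrt{- \frac{47}{3}}\right) = 13 \left(44 + \frac{i \sqrt{141}}{3}\right) = 572 + \frac{13 i \sqrt{141}}{3}$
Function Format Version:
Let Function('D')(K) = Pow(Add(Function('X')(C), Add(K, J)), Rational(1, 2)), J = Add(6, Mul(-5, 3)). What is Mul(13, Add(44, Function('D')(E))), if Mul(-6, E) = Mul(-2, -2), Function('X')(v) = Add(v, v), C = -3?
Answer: Add(572, Mul(Rational(13, 3), I, Pow(141, Rational(1, 2)))) ≈ Add(572.00, Mul(51.456, I))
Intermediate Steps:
Function('X')(v) = Mul(2, v)
J = -9 (J = Add(6, -15) = -9)
E = Rational(-2, 3) (E = Mul(Rational(-1, 6), Mul(-2, -2)) = Mul(Rational(-1, 6), 4) = Rational(-2, 3) ≈ -0.66667)
Function('D')(K) = Pow(Add(-15, K), Rational(1, 2)) (Function('D')(K) = Pow(Add(Mul(2, -3), Add(K, -9)), Rational(1, 2)) = Pow(Add(-6, Add(-9, K)), Rational(1, 2)) = Pow(Add(-15, K), Rational(1, 2)))
Mul(13, Add(44, Function('D')(E))) = Mul(13, Add(44, Pow(Add(-15, Rational(-2, 3)), Rational(1, 2)))) = Mul(13, Add(44, Pow(Rational(-47, 3), Rational(1, 2)))) = Mul(13, Add(44, Mul(Rational(1, 3), I, Pow(141, Rational(1, 2))))) = Add(572, Mul(Rational(13, 3), I, Pow(141, Rational(1, 2))))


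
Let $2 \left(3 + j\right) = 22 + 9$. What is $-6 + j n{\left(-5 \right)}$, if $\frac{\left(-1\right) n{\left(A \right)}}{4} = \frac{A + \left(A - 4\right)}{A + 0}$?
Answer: $-146$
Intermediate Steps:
$j = \frac{25}{2}$ ($j = -3 + \frac{22 + 9}{2} = -3 + \frac{1}{2} \cdot 31 = -3 + \frac{31}{2} = \frac{25}{2} \approx 12.5$)
$n{\left(A \right)} = - \frac{4 \left(-4 + 2 A\right)}{A}$ ($n{\left(A \right)} = - 4 \frac{A + \left(A - 4\right)}{A + 0} = - 4 \frac{A + \left(-4 + A\right)}{A} = - 4 \frac{-4 + 2 A}{A} = - \frac{4 \left(-4 + 2 A\right)}{A}$)
$-6 + j n{\left(-5 \right)} = -6 + \frac{25 \left(-8 + \frac{16}{-5}\right)}{2} = -6 + \frac{25 \left(-8 + 16 \left(- \frac{1}{5}\right)\right)}{2} = -6 + \frac{25 \left(-8 - \frac{16}{5}\right)}{2} = -6 + \frac{25}{2} \left(- \frac{56}{5}\right) = -6 - 140 = -146$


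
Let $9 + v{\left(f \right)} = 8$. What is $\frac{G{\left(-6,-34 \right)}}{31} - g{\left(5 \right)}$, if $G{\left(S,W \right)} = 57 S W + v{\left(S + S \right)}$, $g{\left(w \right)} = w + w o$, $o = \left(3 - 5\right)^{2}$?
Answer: $\frac{10852}{31} \approx 350.06$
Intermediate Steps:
$v{\left(f \right)} = -1$ ($v{\left(f \right)} = -9 + 8 = -1$)
$o = 4$ ($o = \left(-2\right)^{2} = 4$)
$g{\left(w \right)} = 5 w$ ($g{\left(w \right)} = w + w 4 = w + 4 w = 5 w$)
$G{\left(S,W \right)} = -1 + 57 S W$ ($G{\left(S,W \right)} = 57 S W - 1 = -1 + 57 S W$)
$\frac{G{\left(-6,-34 \right)}}{31} - g{\left(5 \right)} = \frac{-1 + 57 \left(-6\right) \left(-34\right)}{31} - 5 \cdot 5 = \left(-1 + 11628\right) \frac{1}{31} - 25 = 11627 \cdot \frac{1}{31} - 25 = \frac{11627}{31} - 25 = \frac{10852}{31}$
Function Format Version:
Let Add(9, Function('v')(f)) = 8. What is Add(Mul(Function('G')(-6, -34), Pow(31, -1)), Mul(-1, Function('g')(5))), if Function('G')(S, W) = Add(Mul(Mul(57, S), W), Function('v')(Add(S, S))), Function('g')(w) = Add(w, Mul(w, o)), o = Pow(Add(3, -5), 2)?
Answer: Rational(10852, 31) ≈ 350.06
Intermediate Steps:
Function('v')(f) = -1 (Function('v')(f) = Add(-9, 8) = -1)
o = 4 (o = Pow(-2, 2) = 4)
Function('g')(w) = Mul(5, w) (Function('g')(w) = Add(w, Mul(w, 4)) = Add(w, Mul(4, w)) = Mul(5, w))
Function('G')(S, W) = Add(-1, Mul(57, S, W)) (Function('G')(S, W) = Add(Mul(Mul(57, S), W), -1) = Add(Mul(57, S, W), -1) = Add(-1, Mul(57, S, W)))
Add(Mul(Function('G')(-6, -34), Pow(31, -1)), Mul(-1, Function('g')(5))) = Add(Mul(Add(-1, Mul(57, -6, -34)), Pow(31, -1)), Mul(-1, Mul(5, 5))) = Add(Mul(Add(-1, 11628), Rational(1, 31)), Mul(-1, 25)) = Add(Mul(11627, Rational(1, 31)), -25) = Add(Rational(11627, 31), -25) = Rational(10852, 31)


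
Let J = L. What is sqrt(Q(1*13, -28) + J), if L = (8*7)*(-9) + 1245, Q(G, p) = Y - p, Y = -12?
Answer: sqrt(757) ≈ 27.514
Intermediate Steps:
Q(G, p) = -12 - p
L = 741 (L = 56*(-9) + 1245 = -504 + 1245 = 741)
J = 741
sqrt(Q(1*13, -28) + J) = sqrt((-12 - 1*(-28)) + 741) = sqrt((-12 + 28) + 741) = sqrt(16 + 741) = sqrt(757)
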